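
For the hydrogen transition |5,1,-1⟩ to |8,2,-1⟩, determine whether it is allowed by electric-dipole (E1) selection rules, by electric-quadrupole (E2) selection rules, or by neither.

Δl = 2 − 1 = +1; l_i + l_f = 3.
Δm_l = +0.
E1 (Δl = ±1, |Δm_l| ≤ 1): satisfied.
E2 (Δl = 0,±2, l_i+l_f ≥ 2, |Δm_l| ≤ 2): not satisfied.

E1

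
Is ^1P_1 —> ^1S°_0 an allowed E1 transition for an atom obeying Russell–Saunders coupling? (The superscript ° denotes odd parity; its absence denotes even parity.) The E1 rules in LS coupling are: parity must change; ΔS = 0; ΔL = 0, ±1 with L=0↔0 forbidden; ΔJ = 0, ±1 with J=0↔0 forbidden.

allowed

Parity must change: even → odd — passes.
ΔS = 0: S: 0 → 0 — passes.
ΔL = 0, ±1 (not L=0↔0): L: 1 → 0, ΔL = -1 — passes.
ΔJ = 0, ±1 (not J=0↔0): J: 1 → 0, ΔJ = -1 — passes.
All four E1 rules are satisfied.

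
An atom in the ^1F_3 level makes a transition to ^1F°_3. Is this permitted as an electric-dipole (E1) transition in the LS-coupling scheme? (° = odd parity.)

allowed

Parity must change: even → odd — satisfied.
ΔS = 0: S: 0 → 0 — satisfied.
ΔL = 0, ±1 (not L=0↔0): L: 3 → 3, ΔL = +0 — satisfied.
ΔJ = 0, ±1 (not J=0↔0): J: 3 → 3, ΔJ = +0 — satisfied.
All four E1 rules are satisfied.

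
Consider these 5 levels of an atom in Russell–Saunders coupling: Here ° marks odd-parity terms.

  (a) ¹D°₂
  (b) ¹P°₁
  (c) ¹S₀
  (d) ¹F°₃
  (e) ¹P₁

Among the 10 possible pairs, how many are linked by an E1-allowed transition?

3

(a)–(b): forbidden (parity).
(a)–(c): forbidden (ΔL, ΔJ).
(a)–(d): forbidden (parity).
(a)–(e): allowed.
(b)–(c): allowed.
(b)–(d): forbidden (parity, ΔL, ΔJ).
(b)–(e): allowed.
(c)–(d): forbidden (ΔL, ΔJ).
(c)–(e): forbidden (parity).
(d)–(e): forbidden (ΔL, ΔJ).
Allowed pairs: 3 of 10.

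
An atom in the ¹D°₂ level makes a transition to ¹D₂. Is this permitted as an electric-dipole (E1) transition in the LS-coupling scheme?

Reading off the term symbols: S 0→0, L 2→2, J 2→2, parity odd→even.
ΔJ = 0, ±1 (not J=0↔0): J: 2 → 2, ΔJ = +0 — ✓.
Parity must change: odd → even — ✓.
ΔS = 0: S: 0 → 0 — ✓.
ΔL = 0, ±1 (not L=0↔0): L: 2 → 2, ΔL = +0 — ✓.
All four E1 rules are satisfied.

allowed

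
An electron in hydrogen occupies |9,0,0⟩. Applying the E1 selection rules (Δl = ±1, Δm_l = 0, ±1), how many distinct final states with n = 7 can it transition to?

3

E1 requires Δl = ±1, so l_f ∈ {-1, 1}; with 0 ≤ l_f ≤ n_f−1 = 6, the allowed l_f values are {1}.
For l_f = 1: m_f ∈ {m_i−1, m_i, m_i+1} ∩ [−1, 1] = {-1, 0, 1} → 3 states.
Total: 3.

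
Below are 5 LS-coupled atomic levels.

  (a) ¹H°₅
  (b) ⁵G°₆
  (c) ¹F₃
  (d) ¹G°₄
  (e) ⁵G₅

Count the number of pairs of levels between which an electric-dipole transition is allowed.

(a)–(b): forbidden (parity, ΔS).
(a)–(c): forbidden (ΔL, ΔJ).
(a)–(d): forbidden (parity).
(a)–(e): forbidden (ΔS).
(b)–(c): forbidden (ΔS, ΔJ).
(b)–(d): forbidden (parity, ΔS, ΔJ).
(b)–(e): allowed.
(c)–(d): allowed.
(c)–(e): forbidden (parity, ΔS, ΔJ).
(d)–(e): forbidden (ΔS).
Allowed pairs: 2 of 10.

2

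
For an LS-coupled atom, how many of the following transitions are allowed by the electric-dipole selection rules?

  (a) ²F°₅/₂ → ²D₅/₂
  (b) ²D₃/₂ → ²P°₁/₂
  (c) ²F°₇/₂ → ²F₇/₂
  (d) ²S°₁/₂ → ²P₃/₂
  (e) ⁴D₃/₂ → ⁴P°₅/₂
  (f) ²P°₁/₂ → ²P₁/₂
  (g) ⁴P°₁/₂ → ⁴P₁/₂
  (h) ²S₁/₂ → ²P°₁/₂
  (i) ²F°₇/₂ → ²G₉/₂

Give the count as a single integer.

9

(a) allowed
(b) allowed
(c) allowed
(d) allowed
(e) allowed
(f) allowed
(g) allowed
(h) allowed
(i) allowed
Total allowed: 9 of 9.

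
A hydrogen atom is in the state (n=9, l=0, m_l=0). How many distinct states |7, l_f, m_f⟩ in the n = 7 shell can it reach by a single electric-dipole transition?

E1 requires Δl = ±1, so l_f ∈ {-1, 1}; with 0 ≤ l_f ≤ n_f−1 = 6, the allowed l_f values are {1}.
For l_f = 1: m_f ∈ {m_i−1, m_i, m_i+1} ∩ [−1, 1] = {-1, 0, 1} → 3 states.
Total: 3.

3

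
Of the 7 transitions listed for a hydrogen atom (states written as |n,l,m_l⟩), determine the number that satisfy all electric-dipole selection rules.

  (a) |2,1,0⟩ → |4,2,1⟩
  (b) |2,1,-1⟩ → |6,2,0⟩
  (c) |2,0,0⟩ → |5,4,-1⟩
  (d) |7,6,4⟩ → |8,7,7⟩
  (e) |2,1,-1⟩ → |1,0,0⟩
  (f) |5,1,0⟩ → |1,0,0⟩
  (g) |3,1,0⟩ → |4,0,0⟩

5

(a) allowed
(b) allowed
(c) forbidden — Δl = +4 (E1 requires Δl = ±1)
(d) forbidden — Δm_l = +3 (E1 requires Δm_l = 0, ±1)
(e) allowed
(f) allowed
(g) allowed
Total allowed: 5 of 7.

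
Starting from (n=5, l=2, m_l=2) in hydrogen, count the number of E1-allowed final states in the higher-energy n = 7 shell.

4

E1 requires Δl = ±1, so l_f ∈ {1, 3}; with 0 ≤ l_f ≤ n_f−1 = 6, the allowed l_f values are {1, 3}.
For l_f = 1: m_f ∈ {m_i−1, m_i, m_i+1} ∩ [−1, 1] = {1} → 1 state.
For l_f = 3: m_f ∈ {m_i−1, m_i, m_i+1} ∩ [−3, 3] = {1, 2, 3} → 3 states.
Total: 4.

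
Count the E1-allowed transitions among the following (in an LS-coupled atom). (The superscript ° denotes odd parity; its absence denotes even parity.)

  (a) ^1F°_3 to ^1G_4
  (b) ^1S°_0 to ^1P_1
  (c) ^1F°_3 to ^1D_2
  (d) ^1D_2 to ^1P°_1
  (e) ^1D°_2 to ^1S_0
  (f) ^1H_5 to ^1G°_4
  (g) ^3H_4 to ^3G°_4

(a) allowed
(b) allowed
(c) allowed
(d) allowed
(e) forbidden (ΔL, ΔJ fail)
(f) allowed
(g) allowed
Total allowed: 6 of 7.

6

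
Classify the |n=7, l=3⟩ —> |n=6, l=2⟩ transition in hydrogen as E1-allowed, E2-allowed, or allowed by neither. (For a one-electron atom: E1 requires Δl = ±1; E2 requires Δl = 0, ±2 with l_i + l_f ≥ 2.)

Δl = 2 − 3 = -1; l_i + l_f = 5.
E1 (Δl = ±1): satisfied.
E2 (Δl = 0,±2, l_i+l_f ≥ 2): not satisfied.

E1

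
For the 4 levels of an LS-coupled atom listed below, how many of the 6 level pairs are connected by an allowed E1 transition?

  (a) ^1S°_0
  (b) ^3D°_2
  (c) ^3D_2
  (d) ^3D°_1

(a)–(b): forbidden (parity, ΔS, ΔL, ΔJ).
(a)–(c): forbidden (ΔS, ΔL, ΔJ).
(a)–(d): forbidden (parity, ΔS, ΔL).
(b)–(c): allowed.
(b)–(d): forbidden (parity).
(c)–(d): allowed.
Allowed pairs: 2 of 6.

2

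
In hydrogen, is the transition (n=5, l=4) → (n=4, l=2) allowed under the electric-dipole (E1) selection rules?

l: 4 → 2 (Δl = -2). Δl = ±1 fails.
The transition is electric-dipole forbidden.

forbidden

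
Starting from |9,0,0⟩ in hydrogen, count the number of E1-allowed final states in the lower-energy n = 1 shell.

E1 requires l_f ∈ {-1, 1}, but neither lies in [0, 0], so no final state is reachable.
Total: 0.

0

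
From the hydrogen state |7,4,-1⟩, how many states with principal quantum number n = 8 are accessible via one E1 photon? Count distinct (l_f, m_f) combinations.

6

E1 requires Δl = ±1, so l_f ∈ {3, 5}; with 0 ≤ l_f ≤ n_f−1 = 7, the allowed l_f values are {3, 5}.
For l_f = 3: m_f ∈ {m_i−1, m_i, m_i+1} ∩ [−3, 3] = {-2, -1, 0} → 3 states.
For l_f = 5: m_f ∈ {m_i−1, m_i, m_i+1} ∩ [−5, 5] = {-2, -1, 0} → 3 states.
Total: 6.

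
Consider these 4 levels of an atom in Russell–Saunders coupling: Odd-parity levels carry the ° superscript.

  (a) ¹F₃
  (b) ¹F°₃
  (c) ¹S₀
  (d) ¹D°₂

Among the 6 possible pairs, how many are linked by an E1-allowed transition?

2

(a)–(b): allowed.
(a)–(c): forbidden (parity, ΔL, ΔJ).
(a)–(d): allowed.
(b)–(c): forbidden (ΔL, ΔJ).
(b)–(d): forbidden (parity).
(c)–(d): forbidden (ΔL, ΔJ).
Allowed pairs: 2 of 6.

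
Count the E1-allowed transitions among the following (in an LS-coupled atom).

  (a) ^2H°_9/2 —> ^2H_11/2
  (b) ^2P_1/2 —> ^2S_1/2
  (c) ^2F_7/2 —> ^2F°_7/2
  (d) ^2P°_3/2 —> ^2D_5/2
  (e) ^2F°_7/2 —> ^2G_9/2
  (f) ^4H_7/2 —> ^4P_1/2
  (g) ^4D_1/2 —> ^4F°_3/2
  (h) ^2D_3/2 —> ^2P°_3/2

6

(a) allowed
(b) forbidden (parity fails)
(c) allowed
(d) allowed
(e) allowed
(f) forbidden (parity, ΔL, ΔJ fail)
(g) allowed
(h) allowed
Total allowed: 6 of 8.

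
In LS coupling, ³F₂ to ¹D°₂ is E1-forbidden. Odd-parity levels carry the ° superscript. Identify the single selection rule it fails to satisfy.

the ΔS = 0 rule

Reading off the term symbols: S 1→0, L 3→2, J 2→2, parity even→odd.
Parity must change: even → odd — satisfied.
ΔS = 0: S: 1 → 0 — violated.
ΔL = 0, ±1 (not L=0↔0): L: 3 → 2, ΔL = -1 — satisfied.
ΔJ = 0, ±1 (not J=0↔0): J: 2 → 2, ΔJ = +0 — satisfied.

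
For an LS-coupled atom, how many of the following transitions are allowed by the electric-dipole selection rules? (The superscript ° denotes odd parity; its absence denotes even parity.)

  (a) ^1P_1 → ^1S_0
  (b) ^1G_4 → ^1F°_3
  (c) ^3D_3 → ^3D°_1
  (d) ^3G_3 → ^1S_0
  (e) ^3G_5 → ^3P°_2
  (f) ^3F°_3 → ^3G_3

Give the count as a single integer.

2

(a) forbidden (parity fails)
(b) allowed
(c) forbidden (ΔJ fails)
(d) forbidden (parity, ΔS, ΔL, ΔJ fail)
(e) forbidden (ΔL, ΔJ fail)
(f) allowed
Total allowed: 2 of 6.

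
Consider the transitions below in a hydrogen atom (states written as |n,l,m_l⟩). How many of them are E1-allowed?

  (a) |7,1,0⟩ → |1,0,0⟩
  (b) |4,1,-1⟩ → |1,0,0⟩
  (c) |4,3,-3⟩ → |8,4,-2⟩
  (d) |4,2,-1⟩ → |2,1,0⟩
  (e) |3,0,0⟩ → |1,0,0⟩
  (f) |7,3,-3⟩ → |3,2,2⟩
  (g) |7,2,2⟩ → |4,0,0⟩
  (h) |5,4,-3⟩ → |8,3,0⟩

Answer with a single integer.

4

(a) allowed
(b) allowed
(c) allowed
(d) allowed
(e) forbidden — Δl = +0 (E1 requires Δl = ±1)
(f) forbidden — Δm_l = +5 (E1 requires Δm_l = 0, ±1)
(g) forbidden — Δl = -2 (E1 requires Δl = ±1); Δm_l = -2 (E1 requires Δm_l = 0, ±1)
(h) forbidden — Δm_l = +3 (E1 requires Δm_l = 0, ±1)
Total allowed: 4 of 8.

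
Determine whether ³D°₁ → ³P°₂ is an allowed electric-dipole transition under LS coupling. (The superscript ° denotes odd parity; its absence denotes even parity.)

Initial level: S=1, L=2, J=1, parity odd. Final level: S=1, L=1, J=2, parity odd.
Parity must change: odd → odd — ✗.
ΔS = 0: S: 1 → 1 — ✓.
ΔL = 0, ±1 (not L=0↔0): L: 2 → 1, ΔL = -1 — ✓.
ΔJ = 0, ±1 (not J=0↔0): J: 1 → 2, ΔJ = +1 — ✓.
Rule(s) violated: parity.

forbidden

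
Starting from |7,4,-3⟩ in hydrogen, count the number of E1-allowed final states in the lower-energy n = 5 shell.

E1 requires Δl = ±1, so l_f ∈ {3, 5}; with 0 ≤ l_f ≤ n_f−1 = 4, the allowed l_f values are {3}.
For l_f = 3: m_f ∈ {m_i−1, m_i, m_i+1} ∩ [−3, 3] = {-3, -2} → 2 states.
Total: 2.

2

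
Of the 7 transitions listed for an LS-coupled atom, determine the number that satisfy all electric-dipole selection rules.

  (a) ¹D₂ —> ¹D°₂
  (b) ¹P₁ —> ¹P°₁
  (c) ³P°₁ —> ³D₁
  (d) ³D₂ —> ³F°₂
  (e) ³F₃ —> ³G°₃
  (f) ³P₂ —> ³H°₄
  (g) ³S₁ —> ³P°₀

(a) allowed
(b) allowed
(c) allowed
(d) allowed
(e) allowed
(f) forbidden (ΔL, ΔJ fail)
(g) allowed
Total allowed: 6 of 7.

6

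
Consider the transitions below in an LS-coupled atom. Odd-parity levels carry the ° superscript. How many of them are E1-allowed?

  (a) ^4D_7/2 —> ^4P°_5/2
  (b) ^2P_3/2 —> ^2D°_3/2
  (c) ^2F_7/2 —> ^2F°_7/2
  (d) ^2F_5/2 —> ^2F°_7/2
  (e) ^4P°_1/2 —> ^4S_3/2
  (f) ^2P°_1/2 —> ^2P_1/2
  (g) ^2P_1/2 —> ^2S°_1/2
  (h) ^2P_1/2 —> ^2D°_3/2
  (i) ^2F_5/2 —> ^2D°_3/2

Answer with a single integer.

(a) allowed
(b) allowed
(c) allowed
(d) allowed
(e) allowed
(f) allowed
(g) allowed
(h) allowed
(i) allowed
Total allowed: 9 of 9.

9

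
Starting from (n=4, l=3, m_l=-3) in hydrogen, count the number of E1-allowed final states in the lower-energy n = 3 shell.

E1 requires Δl = ±1, so l_f ∈ {2, 4}; with 0 ≤ l_f ≤ n_f−1 = 2, the allowed l_f values are {2}.
For l_f = 2: m_f ∈ {m_i−1, m_i, m_i+1} ∩ [−2, 2] = {-2} → 1 state.
Total: 1.

1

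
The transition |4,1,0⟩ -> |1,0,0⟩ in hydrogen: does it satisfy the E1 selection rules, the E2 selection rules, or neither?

E1

Δl = 0 − 1 = -1; l_i + l_f = 1.
Δm_l = +0.
E1 (Δl = ±1, |Δm_l| ≤ 1): satisfied.
E2 (Δl = 0,±2, l_i+l_f ≥ 2, |Δm_l| ≤ 2): not satisfied.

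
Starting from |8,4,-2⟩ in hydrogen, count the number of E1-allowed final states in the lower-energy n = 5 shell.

E1 requires Δl = ±1, so l_f ∈ {3, 5}; with 0 ≤ l_f ≤ n_f−1 = 4, the allowed l_f values are {3}.
For l_f = 3: m_f ∈ {m_i−1, m_i, m_i+1} ∩ [−3, 3] = {-3, -2, -1} → 3 states.
Total: 3.

3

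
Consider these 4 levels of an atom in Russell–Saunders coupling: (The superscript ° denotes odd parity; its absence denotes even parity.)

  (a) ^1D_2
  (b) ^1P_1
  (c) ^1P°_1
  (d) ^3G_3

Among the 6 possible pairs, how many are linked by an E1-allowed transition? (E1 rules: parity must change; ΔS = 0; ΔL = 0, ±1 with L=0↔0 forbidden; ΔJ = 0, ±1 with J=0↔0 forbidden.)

2

(a)–(b): forbidden (parity).
(a)–(c): allowed.
(a)–(d): forbidden (parity, ΔS, ΔL).
(b)–(c): allowed.
(b)–(d): forbidden (parity, ΔS, ΔL, ΔJ).
(c)–(d): forbidden (ΔS, ΔL, ΔJ).
Allowed pairs: 2 of 6.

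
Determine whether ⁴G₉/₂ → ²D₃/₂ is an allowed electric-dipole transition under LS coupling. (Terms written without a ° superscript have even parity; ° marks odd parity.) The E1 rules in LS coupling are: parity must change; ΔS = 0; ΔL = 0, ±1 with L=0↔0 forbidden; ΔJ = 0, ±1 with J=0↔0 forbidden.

Initial level: S=3/2, L=4, J=9/2, parity even. Final level: S=1/2, L=2, J=3/2, parity even.
Parity must change: even → even — violated.
ΔJ = 0, ±1 (not J=0↔0): J: 9/2 → 3/2, ΔJ = -3 — violated.
ΔL = 0, ±1 (not L=0↔0): L: 4 → 2, ΔL = -2 — violated.
ΔS = 0: S: 3/2 → 1/2 — violated.
Rule(s) violated: parity, ΔS, ΔL, ΔJ.

forbidden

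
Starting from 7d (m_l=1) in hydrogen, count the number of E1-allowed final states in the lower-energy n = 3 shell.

2

E1 requires Δl = ±1, so l_f ∈ {1, 3}; with 0 ≤ l_f ≤ n_f−1 = 2, the allowed l_f values are {1}.
For l_f = 1: m_f ∈ {m_i−1, m_i, m_i+1} ∩ [−1, 1] = {0, 1} → 2 states.
Total: 2.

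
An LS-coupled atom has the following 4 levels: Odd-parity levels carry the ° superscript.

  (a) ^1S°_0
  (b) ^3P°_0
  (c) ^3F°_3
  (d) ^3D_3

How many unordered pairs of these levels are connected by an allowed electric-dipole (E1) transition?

1

(a)–(b): forbidden (parity, ΔS, ΔJ).
(a)–(c): forbidden (parity, ΔS, ΔL, ΔJ).
(a)–(d): forbidden (ΔS, ΔL, ΔJ).
(b)–(c): forbidden (parity, ΔL, ΔJ).
(b)–(d): forbidden (ΔJ).
(c)–(d): allowed.
Allowed pairs: 1 of 6.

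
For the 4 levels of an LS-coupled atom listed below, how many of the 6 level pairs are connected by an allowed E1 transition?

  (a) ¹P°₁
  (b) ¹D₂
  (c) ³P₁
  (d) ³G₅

(a)–(b): allowed.
(a)–(c): forbidden (ΔS).
(a)–(d): forbidden (ΔS, ΔL, ΔJ).
(b)–(c): forbidden (parity, ΔS).
(b)–(d): forbidden (parity, ΔS, ΔL, ΔJ).
(c)–(d): forbidden (parity, ΔL, ΔJ).
Allowed pairs: 1 of 6.

1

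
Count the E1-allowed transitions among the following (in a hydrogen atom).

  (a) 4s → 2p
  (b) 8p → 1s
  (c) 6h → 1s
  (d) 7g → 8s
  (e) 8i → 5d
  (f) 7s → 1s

2

(a) allowed
(b) allowed
(c) forbidden — Δl = -5 (E1 requires Δl = ±1)
(d) forbidden — Δl = -4 (E1 requires Δl = ±1)
(e) forbidden — Δl = -4 (E1 requires Δl = ±1)
(f) forbidden — Δl = +0 (E1 requires Δl = ±1)
Total allowed: 2 of 6.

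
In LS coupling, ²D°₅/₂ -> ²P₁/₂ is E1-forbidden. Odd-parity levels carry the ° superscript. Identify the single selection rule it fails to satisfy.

Initial level: S=1/2, L=2, J=5/2, parity odd. Final level: S=1/2, L=1, J=1/2, parity even.
Parity must change: odd → even — ✓.
ΔJ = 0, ±1 (not J=0↔0): J: 5/2 → 1/2, ΔJ = -2 — ✗.
ΔL = 0, ±1 (not L=0↔0): L: 2 → 1, ΔL = -1 — ✓.
ΔS = 0: S: 1/2 → 1/2 — ✓.

the ΔJ = 0, ±1 rule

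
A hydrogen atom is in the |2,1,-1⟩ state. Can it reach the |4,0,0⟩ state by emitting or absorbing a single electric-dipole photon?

Δl = 0 − 1 = -1; the E1 rule Δl = ±1 is satisfied.
Δm_l = 0 − (-1) = +1. E1 requires Δm_l = 0, ±1: satisfied.
All E1 selection rules are satisfied.

allowed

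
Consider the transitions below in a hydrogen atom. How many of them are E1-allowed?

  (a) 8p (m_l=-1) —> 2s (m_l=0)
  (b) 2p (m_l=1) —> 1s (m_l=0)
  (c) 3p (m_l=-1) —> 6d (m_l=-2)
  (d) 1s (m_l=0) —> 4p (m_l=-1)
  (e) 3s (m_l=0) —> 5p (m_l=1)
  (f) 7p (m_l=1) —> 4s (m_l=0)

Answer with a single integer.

(a) allowed
(b) allowed
(c) allowed
(d) allowed
(e) allowed
(f) allowed
Total allowed: 6 of 6.

6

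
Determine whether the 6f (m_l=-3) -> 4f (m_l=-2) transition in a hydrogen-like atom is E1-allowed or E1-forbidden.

forbidden

l: 3 → 3 (Δl = +0). Δl = ±1 fails.
m_l: -3 → -2 (Δm_l = +1). |Δm_l| ≤ 1 passes.
The transition is electric-dipole forbidden.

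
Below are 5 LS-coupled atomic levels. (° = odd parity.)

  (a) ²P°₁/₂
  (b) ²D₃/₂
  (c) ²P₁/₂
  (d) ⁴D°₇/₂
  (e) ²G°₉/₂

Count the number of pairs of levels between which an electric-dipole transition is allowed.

2

(a)–(b): allowed.
(a)–(c): allowed.
(a)–(d): forbidden (parity, ΔS, ΔJ).
(a)–(e): forbidden (parity, ΔL, ΔJ).
(b)–(c): forbidden (parity).
(b)–(d): forbidden (ΔS, ΔJ).
(b)–(e): forbidden (ΔL, ΔJ).
(c)–(d): forbidden (ΔS, ΔJ).
(c)–(e): forbidden (ΔL, ΔJ).
(d)–(e): forbidden (parity, ΔS, ΔL).
Allowed pairs: 2 of 10.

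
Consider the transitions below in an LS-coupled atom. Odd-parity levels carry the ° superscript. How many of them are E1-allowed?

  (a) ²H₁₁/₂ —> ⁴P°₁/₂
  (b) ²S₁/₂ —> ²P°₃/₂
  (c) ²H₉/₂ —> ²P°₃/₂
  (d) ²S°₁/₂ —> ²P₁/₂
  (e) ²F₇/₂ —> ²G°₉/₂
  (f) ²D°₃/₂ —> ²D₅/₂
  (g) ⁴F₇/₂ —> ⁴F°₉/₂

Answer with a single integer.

5

(a) forbidden (ΔS, ΔL, ΔJ fail)
(b) allowed
(c) forbidden (ΔL, ΔJ fail)
(d) allowed
(e) allowed
(f) allowed
(g) allowed
Total allowed: 5 of 7.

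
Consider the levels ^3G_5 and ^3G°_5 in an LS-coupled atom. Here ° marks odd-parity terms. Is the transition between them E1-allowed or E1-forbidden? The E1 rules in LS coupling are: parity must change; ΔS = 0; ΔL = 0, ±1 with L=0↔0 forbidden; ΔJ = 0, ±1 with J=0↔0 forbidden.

Reading off the term symbols: S 1→1, L 4→4, J 5→5, parity even→odd.
ΔS = 0: S: 1 → 1 — ✓.
ΔJ = 0, ±1 (not J=0↔0): J: 5 → 5, ΔJ = +0 — ✓.
Parity must change: even → odd — ✓.
ΔL = 0, ±1 (not L=0↔0): L: 4 → 4, ΔL = +0 — ✓.
All four E1 rules are satisfied.

allowed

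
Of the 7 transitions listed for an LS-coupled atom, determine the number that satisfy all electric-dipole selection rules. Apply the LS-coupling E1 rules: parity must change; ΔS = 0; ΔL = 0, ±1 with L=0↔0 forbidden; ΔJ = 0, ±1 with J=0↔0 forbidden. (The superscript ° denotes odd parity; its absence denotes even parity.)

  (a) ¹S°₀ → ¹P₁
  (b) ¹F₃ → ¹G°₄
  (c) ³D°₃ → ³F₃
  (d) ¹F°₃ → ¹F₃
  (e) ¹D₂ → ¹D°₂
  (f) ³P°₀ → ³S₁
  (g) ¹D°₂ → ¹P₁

(a) allowed
(b) allowed
(c) allowed
(d) allowed
(e) allowed
(f) allowed
(g) allowed
Total allowed: 7 of 7.

7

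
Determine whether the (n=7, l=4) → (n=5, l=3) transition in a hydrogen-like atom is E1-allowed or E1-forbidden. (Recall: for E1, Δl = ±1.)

Δl = 3 − 4 = -1; the E1 rule Δl = ±1 is ok.
All E1 selection rules are satisfied.

allowed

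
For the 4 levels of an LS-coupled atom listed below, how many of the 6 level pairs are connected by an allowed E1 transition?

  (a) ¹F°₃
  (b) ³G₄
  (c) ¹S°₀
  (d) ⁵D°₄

(a)–(b): forbidden (ΔS).
(a)–(c): forbidden (parity, ΔL, ΔJ).
(a)–(d): forbidden (parity, ΔS).
(b)–(c): forbidden (ΔS, ΔL, ΔJ).
(b)–(d): forbidden (ΔS, ΔL).
(c)–(d): forbidden (parity, ΔS, ΔL, ΔJ).
Allowed pairs: 0 of 6.

0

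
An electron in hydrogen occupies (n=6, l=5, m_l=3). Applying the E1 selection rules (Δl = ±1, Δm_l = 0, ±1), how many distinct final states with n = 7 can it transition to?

6

E1 requires Δl = ±1, so l_f ∈ {4, 6}; with 0 ≤ l_f ≤ n_f−1 = 6, the allowed l_f values are {4, 6}.
For l_f = 4: m_f ∈ {m_i−1, m_i, m_i+1} ∩ [−4, 4] = {2, 3, 4} → 3 states.
For l_f = 6: m_f ∈ {m_i−1, m_i, m_i+1} ∩ [−6, 6] = {2, 3, 4} → 3 states.
Total: 6.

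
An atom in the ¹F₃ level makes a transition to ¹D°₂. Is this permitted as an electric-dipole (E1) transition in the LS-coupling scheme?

allowed

Parity must change: even → odd — satisfied.
ΔS = 0: S: 0 → 0 — satisfied.
ΔL = 0, ±1 (not L=0↔0): L: 3 → 2, ΔL = -1 — satisfied.
ΔJ = 0, ±1 (not J=0↔0): J: 3 → 2, ΔJ = -1 — satisfied.
All four E1 rules are satisfied.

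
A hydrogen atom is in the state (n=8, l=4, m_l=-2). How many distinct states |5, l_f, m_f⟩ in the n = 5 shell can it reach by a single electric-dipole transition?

3

E1 requires Δl = ±1, so l_f ∈ {3, 5}; with 0 ≤ l_f ≤ n_f−1 = 4, the allowed l_f values are {3}.
For l_f = 3: m_f ∈ {m_i−1, m_i, m_i+1} ∩ [−3, 3] = {-3, -2, -1} → 3 states.
Total: 3.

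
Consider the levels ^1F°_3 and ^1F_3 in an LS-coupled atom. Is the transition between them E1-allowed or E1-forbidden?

allowed

Parity must change: odd → even — ✓.
ΔS = 0: S: 0 → 0 — ✓.
ΔJ = 0, ±1 (not J=0↔0): J: 3 → 3, ΔJ = +0 — ✓.
ΔL = 0, ±1 (not L=0↔0): L: 3 → 3, ΔL = +0 — ✓.
All four E1 rules are satisfied.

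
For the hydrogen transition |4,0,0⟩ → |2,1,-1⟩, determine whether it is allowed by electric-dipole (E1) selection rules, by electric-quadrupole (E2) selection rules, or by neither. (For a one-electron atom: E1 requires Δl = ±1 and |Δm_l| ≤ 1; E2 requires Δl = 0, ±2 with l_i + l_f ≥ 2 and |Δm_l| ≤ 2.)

E1

Δl = 1 − 0 = +1; l_i + l_f = 1.
Δm_l = -1.
E1 (Δl = ±1, |Δm_l| ≤ 1): satisfied.
E2 (Δl = 0,±2, l_i+l_f ≥ 2, |Δm_l| ≤ 2): not satisfied.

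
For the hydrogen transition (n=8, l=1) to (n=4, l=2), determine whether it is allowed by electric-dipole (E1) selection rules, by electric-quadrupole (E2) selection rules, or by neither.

E1

Δl = 2 − 1 = +1; l_i + l_f = 3.
E1 (Δl = ±1): satisfied.
E2 (Δl = 0,±2, l_i+l_f ≥ 2): not satisfied.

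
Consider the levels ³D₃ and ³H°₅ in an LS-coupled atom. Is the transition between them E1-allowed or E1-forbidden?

forbidden

ΔS = 0: S: 1 → 1 — passes.
ΔL = 0, ±1 (not L=0↔0): L: 2 → 5, ΔL = +3 — fails.
Parity must change: even → odd — passes.
ΔJ = 0, ±1 (not J=0↔0): J: 3 → 5, ΔJ = +2 — fails.
Rule(s) violated: ΔL, ΔJ.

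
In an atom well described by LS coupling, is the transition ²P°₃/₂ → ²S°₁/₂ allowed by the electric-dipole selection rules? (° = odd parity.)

Parity must change: odd → odd — fails.
ΔS = 0: S: 1/2 → 1/2 — ok.
ΔL = 0, ±1 (not L=0↔0): L: 1 → 0, ΔL = -1 — ok.
ΔJ = 0, ±1 (not J=0↔0): J: 3/2 → 1/2, ΔJ = -1 — ok.
Rule(s) violated: parity.

forbidden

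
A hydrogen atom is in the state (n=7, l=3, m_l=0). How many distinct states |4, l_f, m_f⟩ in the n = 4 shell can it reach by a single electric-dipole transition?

E1 requires Δl = ±1, so l_f ∈ {2, 4}; with 0 ≤ l_f ≤ n_f−1 = 3, the allowed l_f values are {2}.
For l_f = 2: m_f ∈ {m_i−1, m_i, m_i+1} ∩ [−2, 2] = {-1, 0, 1} → 3 states.
Total: 3.

3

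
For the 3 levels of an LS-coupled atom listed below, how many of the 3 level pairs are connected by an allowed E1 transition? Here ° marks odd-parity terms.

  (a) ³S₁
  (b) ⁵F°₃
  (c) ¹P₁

(a)–(b): forbidden (ΔS, ΔL, ΔJ).
(a)–(c): forbidden (parity, ΔS).
(b)–(c): forbidden (ΔS, ΔL, ΔJ).
Allowed pairs: 0 of 3.

0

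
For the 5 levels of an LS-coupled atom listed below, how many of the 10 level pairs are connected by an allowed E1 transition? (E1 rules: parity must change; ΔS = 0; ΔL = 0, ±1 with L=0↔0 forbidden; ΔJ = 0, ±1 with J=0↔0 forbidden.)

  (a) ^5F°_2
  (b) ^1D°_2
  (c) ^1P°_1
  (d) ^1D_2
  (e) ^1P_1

(a)–(b): forbidden (parity, ΔS).
(a)–(c): forbidden (parity, ΔS, ΔL).
(a)–(d): forbidden (ΔS).
(a)–(e): forbidden (ΔS, ΔL).
(b)–(c): forbidden (parity).
(b)–(d): allowed.
(b)–(e): allowed.
(c)–(d): allowed.
(c)–(e): allowed.
(d)–(e): forbidden (parity).
Allowed pairs: 4 of 10.

4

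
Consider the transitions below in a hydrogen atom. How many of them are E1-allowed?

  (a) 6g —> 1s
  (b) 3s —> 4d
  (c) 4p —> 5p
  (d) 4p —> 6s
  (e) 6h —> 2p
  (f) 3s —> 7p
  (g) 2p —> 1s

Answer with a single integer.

3

(a) forbidden — Δl = -4 (E1 requires Δl = ±1)
(b) forbidden — Δl = +2 (E1 requires Δl = ±1)
(c) forbidden — Δl = +0 (E1 requires Δl = ±1)
(d) allowed
(e) forbidden — Δl = -4 (E1 requires Δl = ±1)
(f) allowed
(g) allowed
Total allowed: 3 of 7.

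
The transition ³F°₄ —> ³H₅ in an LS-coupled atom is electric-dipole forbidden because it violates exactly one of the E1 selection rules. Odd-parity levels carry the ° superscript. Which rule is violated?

the ΔL = 0, ±1 rule

Parity must change: odd → even — satisfied.
ΔS = 0: S: 1 → 1 — satisfied.
ΔL = 0, ±1 (not L=0↔0): L: 3 → 5, ΔL = +2 — violated.
ΔJ = 0, ±1 (not J=0↔0): J: 4 → 5, ΔJ = +1 — satisfied.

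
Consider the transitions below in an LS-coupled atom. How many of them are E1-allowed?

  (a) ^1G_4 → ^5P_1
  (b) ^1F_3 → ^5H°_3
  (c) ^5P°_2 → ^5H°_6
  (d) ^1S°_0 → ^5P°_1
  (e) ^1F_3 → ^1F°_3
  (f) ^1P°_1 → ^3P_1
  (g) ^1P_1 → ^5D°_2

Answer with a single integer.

1

(a) forbidden (parity, ΔS, ΔL, ΔJ fail)
(b) forbidden (ΔS, ΔL fail)
(c) forbidden (parity, ΔL, ΔJ fail)
(d) forbidden (parity, ΔS fail)
(e) allowed
(f) forbidden (ΔS fails)
(g) forbidden (ΔS fails)
Total allowed: 1 of 7.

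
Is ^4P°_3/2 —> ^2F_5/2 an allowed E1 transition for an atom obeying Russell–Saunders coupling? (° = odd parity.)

forbidden

Initial level: S=3/2, L=1, J=3/2, parity odd. Final level: S=1/2, L=3, J=5/2, parity even.
Parity must change: odd → even — ✓.
ΔS = 0: S: 3/2 → 1/2 — ✗.
ΔL = 0, ±1 (not L=0↔0): L: 1 → 3, ΔL = +2 — ✗.
ΔJ = 0, ±1 (not J=0↔0): J: 3/2 → 5/2, ΔJ = +1 — ✓.
Rule(s) violated: ΔS, ΔL.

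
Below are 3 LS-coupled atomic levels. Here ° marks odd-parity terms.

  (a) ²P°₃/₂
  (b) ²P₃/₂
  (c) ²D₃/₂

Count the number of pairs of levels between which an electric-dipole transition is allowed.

(a)–(b): allowed.
(a)–(c): allowed.
(b)–(c): forbidden (parity).
Allowed pairs: 2 of 3.

2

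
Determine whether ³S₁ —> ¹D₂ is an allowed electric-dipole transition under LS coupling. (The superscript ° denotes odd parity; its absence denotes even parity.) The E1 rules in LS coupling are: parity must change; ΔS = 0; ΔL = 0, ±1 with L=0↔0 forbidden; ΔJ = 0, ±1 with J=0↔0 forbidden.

Initial level: S=1, L=0, J=1, parity even. Final level: S=0, L=2, J=2, parity even.
Parity must change: even → even — fails.
ΔS = 0: S: 1 → 0 — fails.
ΔL = 0, ±1 (not L=0↔0): L: 0 → 2, ΔL = +2 — fails.
ΔJ = 0, ±1 (not J=0↔0): J: 1 → 2, ΔJ = +1 — passes.
Rule(s) violated: parity, ΔS, ΔL.

forbidden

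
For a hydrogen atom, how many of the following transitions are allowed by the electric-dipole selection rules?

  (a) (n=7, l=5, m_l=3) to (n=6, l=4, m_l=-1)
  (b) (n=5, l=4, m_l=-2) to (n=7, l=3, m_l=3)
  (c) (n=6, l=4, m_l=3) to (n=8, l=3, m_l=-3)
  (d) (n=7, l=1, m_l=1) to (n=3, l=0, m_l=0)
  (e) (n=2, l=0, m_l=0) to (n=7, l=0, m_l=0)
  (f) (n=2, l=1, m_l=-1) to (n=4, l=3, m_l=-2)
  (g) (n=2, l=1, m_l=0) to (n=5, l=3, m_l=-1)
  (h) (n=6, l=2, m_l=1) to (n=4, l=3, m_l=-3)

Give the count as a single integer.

1

(a) forbidden — Δm_l = -4 (E1 requires Δm_l = 0, ±1)
(b) forbidden — Δm_l = +5 (E1 requires Δm_l = 0, ±1)
(c) forbidden — Δm_l = -6 (E1 requires Δm_l = 0, ±1)
(d) allowed
(e) forbidden — Δl = +0 (E1 requires Δl = ±1)
(f) forbidden — Δl = +2 (E1 requires Δl = ±1)
(g) forbidden — Δl = +2 (E1 requires Δl = ±1)
(h) forbidden — Δm_l = -4 (E1 requires Δm_l = 0, ±1)
Total allowed: 1 of 8.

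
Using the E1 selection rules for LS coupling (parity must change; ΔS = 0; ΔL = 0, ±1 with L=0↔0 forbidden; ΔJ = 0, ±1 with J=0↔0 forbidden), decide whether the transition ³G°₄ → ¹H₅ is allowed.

Initial level: S=1, L=4, J=4, parity odd. Final level: S=0, L=5, J=5, parity even.
Parity must change: odd → even — ✓.
ΔS = 0: S: 1 → 0 — ✗.
ΔL = 0, ±1 (not L=0↔0): L: 4 → 5, ΔL = +1 — ✓.
ΔJ = 0, ±1 (not J=0↔0): J: 4 → 5, ΔJ = +1 — ✓.
Rule(s) violated: ΔS.

forbidden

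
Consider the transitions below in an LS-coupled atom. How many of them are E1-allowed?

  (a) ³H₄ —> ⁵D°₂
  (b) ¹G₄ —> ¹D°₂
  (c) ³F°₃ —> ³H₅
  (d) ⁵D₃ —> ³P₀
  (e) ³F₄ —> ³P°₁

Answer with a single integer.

(a) forbidden (ΔS, ΔL, ΔJ fail)
(b) forbidden (ΔL, ΔJ fail)
(c) forbidden (ΔL, ΔJ fail)
(d) forbidden (parity, ΔS, ΔJ fail)
(e) forbidden (ΔL, ΔJ fail)
Total allowed: 0 of 5.

0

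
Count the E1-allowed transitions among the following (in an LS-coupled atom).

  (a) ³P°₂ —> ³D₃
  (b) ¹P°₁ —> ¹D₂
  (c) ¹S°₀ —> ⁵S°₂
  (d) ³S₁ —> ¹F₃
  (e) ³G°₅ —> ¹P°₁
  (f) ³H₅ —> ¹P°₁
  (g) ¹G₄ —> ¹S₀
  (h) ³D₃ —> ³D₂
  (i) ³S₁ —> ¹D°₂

(a) allowed
(b) allowed
(c) forbidden (parity, ΔS, ΔL, ΔJ fail)
(d) forbidden (parity, ΔS, ΔL, ΔJ fail)
(e) forbidden (parity, ΔS, ΔL, ΔJ fail)
(f) forbidden (ΔS, ΔL, ΔJ fail)
(g) forbidden (parity, ΔL, ΔJ fail)
(h) forbidden (parity fails)
(i) forbidden (ΔS, ΔL fail)
Total allowed: 2 of 9.

2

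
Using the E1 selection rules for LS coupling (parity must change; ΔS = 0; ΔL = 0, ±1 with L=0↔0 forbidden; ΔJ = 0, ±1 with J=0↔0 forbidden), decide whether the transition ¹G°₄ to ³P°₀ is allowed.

Reading off the term symbols: S 0→1, L 4→1, J 4→0, parity odd→odd.
Parity must change: odd → odd — fails.
ΔS = 0: S: 0 → 1 — fails.
ΔL = 0, ±1 (not L=0↔0): L: 4 → 1, ΔL = -3 — fails.
ΔJ = 0, ±1 (not J=0↔0): J: 4 → 0, ΔJ = -4 — fails.
Rule(s) violated: parity, ΔS, ΔL, ΔJ.

forbidden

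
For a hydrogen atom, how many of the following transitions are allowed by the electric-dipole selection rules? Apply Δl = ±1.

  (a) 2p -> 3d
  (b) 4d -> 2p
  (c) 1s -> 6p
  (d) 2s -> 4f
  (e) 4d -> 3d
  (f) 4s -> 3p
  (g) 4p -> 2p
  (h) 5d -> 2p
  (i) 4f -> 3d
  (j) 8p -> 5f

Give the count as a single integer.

(a) allowed
(b) allowed
(c) allowed
(d) forbidden — Δl = +3 (E1 requires Δl = ±1)
(e) forbidden — Δl = +0 (E1 requires Δl = ±1)
(f) allowed
(g) forbidden — Δl = +0 (E1 requires Δl = ±1)
(h) allowed
(i) allowed
(j) forbidden — Δl = +2 (E1 requires Δl = ±1)
Total allowed: 6 of 10.

6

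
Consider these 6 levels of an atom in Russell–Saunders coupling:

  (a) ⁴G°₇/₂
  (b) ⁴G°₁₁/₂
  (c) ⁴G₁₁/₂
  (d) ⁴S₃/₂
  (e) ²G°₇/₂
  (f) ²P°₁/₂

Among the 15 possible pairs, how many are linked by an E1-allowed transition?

(a)–(b): forbidden (parity, ΔJ).
(a)–(c): forbidden (ΔJ).
(a)–(d): forbidden (ΔL, ΔJ).
(a)–(e): forbidden (parity, ΔS).
(a)–(f): forbidden (parity, ΔS, ΔL, ΔJ).
(b)–(c): allowed.
(b)–(d): forbidden (ΔL, ΔJ).
(b)–(e): forbidden (parity, ΔS, ΔJ).
(b)–(f): forbidden (parity, ΔS, ΔL, ΔJ).
(c)–(d): forbidden (parity, ΔL, ΔJ).
(c)–(e): forbidden (ΔS, ΔJ).
(c)–(f): forbidden (ΔS, ΔL, ΔJ).
(d)–(e): forbidden (ΔS, ΔL, ΔJ).
(d)–(f): forbidden (ΔS).
(e)–(f): forbidden (parity, ΔL, ΔJ).
Allowed pairs: 1 of 15.

1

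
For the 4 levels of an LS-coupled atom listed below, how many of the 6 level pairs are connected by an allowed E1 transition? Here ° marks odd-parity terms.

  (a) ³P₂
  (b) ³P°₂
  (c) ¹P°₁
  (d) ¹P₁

2

(a)–(b): allowed.
(a)–(c): forbidden (ΔS).
(a)–(d): forbidden (parity, ΔS).
(b)–(c): forbidden (parity, ΔS).
(b)–(d): forbidden (ΔS).
(c)–(d): allowed.
Allowed pairs: 2 of 6.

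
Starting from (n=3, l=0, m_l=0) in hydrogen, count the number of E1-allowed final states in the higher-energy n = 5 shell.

3

E1 requires Δl = ±1, so l_f ∈ {-1, 1}; with 0 ≤ l_f ≤ n_f−1 = 4, the allowed l_f values are {1}.
For l_f = 1: m_f ∈ {m_i−1, m_i, m_i+1} ∩ [−1, 1] = {-1, 0, 1} → 3 states.
Total: 3.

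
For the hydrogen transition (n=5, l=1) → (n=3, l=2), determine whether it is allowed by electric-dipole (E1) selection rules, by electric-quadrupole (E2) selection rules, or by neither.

E1

Δl = 2 − 1 = +1; l_i + l_f = 3.
E1 (Δl = ±1): satisfied.
E2 (Δl = 0,±2, l_i+l_f ≥ 2): not satisfied.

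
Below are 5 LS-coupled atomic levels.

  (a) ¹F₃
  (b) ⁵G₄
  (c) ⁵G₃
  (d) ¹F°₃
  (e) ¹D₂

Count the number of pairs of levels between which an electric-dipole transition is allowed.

(a)–(b): forbidden (parity, ΔS).
(a)–(c): forbidden (parity, ΔS).
(a)–(d): allowed.
(a)–(e): forbidden (parity).
(b)–(c): forbidden (parity).
(b)–(d): forbidden (ΔS).
(b)–(e): forbidden (parity, ΔS, ΔL, ΔJ).
(c)–(d): forbidden (ΔS).
(c)–(e): forbidden (parity, ΔS, ΔL).
(d)–(e): allowed.
Allowed pairs: 2 of 10.

2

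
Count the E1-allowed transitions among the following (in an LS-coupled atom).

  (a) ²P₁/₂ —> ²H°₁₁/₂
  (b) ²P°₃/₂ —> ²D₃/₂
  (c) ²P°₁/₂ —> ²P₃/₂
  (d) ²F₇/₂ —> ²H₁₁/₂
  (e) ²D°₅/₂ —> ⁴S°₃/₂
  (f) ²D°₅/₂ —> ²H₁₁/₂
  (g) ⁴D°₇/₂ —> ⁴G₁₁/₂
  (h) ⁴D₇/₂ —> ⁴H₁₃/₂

2

(a) forbidden (ΔL, ΔJ fail)
(b) allowed
(c) allowed
(d) forbidden (parity, ΔL, ΔJ fail)
(e) forbidden (parity, ΔS, ΔL fail)
(f) forbidden (ΔL, ΔJ fail)
(g) forbidden (ΔL, ΔJ fail)
(h) forbidden (parity, ΔL, ΔJ fail)
Total allowed: 2 of 8.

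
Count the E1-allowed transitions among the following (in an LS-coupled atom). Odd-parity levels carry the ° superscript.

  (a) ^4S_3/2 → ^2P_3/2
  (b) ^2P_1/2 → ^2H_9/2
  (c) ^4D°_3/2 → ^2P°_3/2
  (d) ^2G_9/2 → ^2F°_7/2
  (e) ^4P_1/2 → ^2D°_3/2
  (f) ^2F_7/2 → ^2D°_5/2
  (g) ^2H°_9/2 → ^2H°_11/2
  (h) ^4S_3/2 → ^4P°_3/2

(a) forbidden (parity, ΔS fail)
(b) forbidden (parity, ΔL, ΔJ fail)
(c) forbidden (parity, ΔS fail)
(d) allowed
(e) forbidden (ΔS fails)
(f) allowed
(g) forbidden (parity fails)
(h) allowed
Total allowed: 3 of 8.

3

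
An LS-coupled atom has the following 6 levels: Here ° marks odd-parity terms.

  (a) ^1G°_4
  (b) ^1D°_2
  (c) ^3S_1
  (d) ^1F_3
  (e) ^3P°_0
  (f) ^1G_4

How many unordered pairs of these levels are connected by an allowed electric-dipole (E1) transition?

4

(a)–(b): forbidden (parity, ΔL, ΔJ).
(a)–(c): forbidden (ΔS, ΔL, ΔJ).
(a)–(d): allowed.
(a)–(e): forbidden (parity, ΔS, ΔL, ΔJ).
(a)–(f): allowed.
(b)–(c): forbidden (ΔS, ΔL).
(b)–(d): allowed.
(b)–(e): forbidden (parity, ΔS, ΔJ).
(b)–(f): forbidden (ΔL, ΔJ).
(c)–(d): forbidden (parity, ΔS, ΔL, ΔJ).
(c)–(e): allowed.
(c)–(f): forbidden (parity, ΔS, ΔL, ΔJ).
(d)–(e): forbidden (ΔS, ΔL, ΔJ).
(d)–(f): forbidden (parity).
(e)–(f): forbidden (ΔS, ΔL, ΔJ).
Allowed pairs: 4 of 15.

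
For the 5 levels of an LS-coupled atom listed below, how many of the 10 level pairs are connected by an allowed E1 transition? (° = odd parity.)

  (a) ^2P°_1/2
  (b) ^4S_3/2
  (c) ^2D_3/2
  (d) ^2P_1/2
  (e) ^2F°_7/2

2

(a)–(b): forbidden (ΔS).
(a)–(c): allowed.
(a)–(d): allowed.
(a)–(e): forbidden (parity, ΔL, ΔJ).
(b)–(c): forbidden (parity, ΔS, ΔL).
(b)–(d): forbidden (parity, ΔS).
(b)–(e): forbidden (ΔS, ΔL, ΔJ).
(c)–(d): forbidden (parity).
(c)–(e): forbidden (ΔJ).
(d)–(e): forbidden (ΔL, ΔJ).
Allowed pairs: 2 of 10.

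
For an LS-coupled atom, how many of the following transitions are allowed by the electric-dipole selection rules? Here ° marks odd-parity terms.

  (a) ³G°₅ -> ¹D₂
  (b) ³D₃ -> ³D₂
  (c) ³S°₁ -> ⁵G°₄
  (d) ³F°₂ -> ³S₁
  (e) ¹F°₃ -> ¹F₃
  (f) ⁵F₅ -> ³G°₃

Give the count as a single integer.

1

(a) forbidden (ΔS, ΔL, ΔJ fail)
(b) forbidden (parity fails)
(c) forbidden (parity, ΔS, ΔL, ΔJ fail)
(d) forbidden (ΔL fails)
(e) allowed
(f) forbidden (ΔS, ΔJ fail)
Total allowed: 1 of 6.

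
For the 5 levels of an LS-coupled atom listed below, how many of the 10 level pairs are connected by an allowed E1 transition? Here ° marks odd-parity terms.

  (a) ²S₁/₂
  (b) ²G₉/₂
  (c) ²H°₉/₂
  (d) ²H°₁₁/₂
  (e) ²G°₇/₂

(a)–(b): forbidden (parity, ΔL, ΔJ).
(a)–(c): forbidden (ΔL, ΔJ).
(a)–(d): forbidden (ΔL, ΔJ).
(a)–(e): forbidden (ΔL, ΔJ).
(b)–(c): allowed.
(b)–(d): allowed.
(b)–(e): allowed.
(c)–(d): forbidden (parity).
(c)–(e): forbidden (parity).
(d)–(e): forbidden (parity, ΔJ).
Allowed pairs: 3 of 10.

3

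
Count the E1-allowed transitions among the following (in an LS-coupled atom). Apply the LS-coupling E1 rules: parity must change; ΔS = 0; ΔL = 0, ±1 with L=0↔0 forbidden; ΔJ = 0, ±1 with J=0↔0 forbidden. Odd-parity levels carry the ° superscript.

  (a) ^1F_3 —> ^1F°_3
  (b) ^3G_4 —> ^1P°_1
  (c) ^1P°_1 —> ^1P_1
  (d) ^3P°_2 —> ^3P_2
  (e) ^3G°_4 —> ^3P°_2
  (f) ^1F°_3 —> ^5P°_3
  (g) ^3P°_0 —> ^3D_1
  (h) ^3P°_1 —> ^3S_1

(a) allowed
(b) forbidden (ΔS, ΔL, ΔJ fail)
(c) allowed
(d) allowed
(e) forbidden (parity, ΔL, ΔJ fail)
(f) forbidden (parity, ΔS, ΔL fail)
(g) allowed
(h) allowed
Total allowed: 5 of 8.

5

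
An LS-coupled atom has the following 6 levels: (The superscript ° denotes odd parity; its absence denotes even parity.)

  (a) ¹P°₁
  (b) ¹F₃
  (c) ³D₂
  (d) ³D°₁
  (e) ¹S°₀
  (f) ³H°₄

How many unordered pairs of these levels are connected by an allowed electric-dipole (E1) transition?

(a)–(b): forbidden (ΔL, ΔJ).
(a)–(c): forbidden (ΔS).
(a)–(d): forbidden (parity, ΔS).
(a)–(e): forbidden (parity).
(a)–(f): forbidden (parity, ΔS, ΔL, ΔJ).
(b)–(c): forbidden (parity, ΔS).
(b)–(d): forbidden (ΔS, ΔJ).
(b)–(e): forbidden (ΔL, ΔJ).
(b)–(f): forbidden (ΔS, ΔL).
(c)–(d): allowed.
(c)–(e): forbidden (ΔS, ΔL, ΔJ).
(c)–(f): forbidden (ΔL, ΔJ).
(d)–(e): forbidden (parity, ΔS, ΔL).
(d)–(f): forbidden (parity, ΔL, ΔJ).
(e)–(f): forbidden (parity, ΔS, ΔL, ΔJ).
Allowed pairs: 1 of 15.

1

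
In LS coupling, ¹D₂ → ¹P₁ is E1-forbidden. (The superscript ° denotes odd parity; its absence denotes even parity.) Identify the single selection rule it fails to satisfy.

Parity must change: even → even — fails.
ΔS = 0: S: 0 → 0 — passes.
ΔL = 0, ±1 (not L=0↔0): L: 2 → 1, ΔL = -1 — passes.
ΔJ = 0, ±1 (not J=0↔0): J: 2 → 1, ΔJ = -1 — passes.

parity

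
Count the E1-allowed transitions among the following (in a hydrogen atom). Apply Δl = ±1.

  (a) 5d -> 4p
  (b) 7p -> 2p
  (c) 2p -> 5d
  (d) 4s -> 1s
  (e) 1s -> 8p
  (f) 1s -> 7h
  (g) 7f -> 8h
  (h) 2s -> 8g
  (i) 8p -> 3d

4

(a) allowed
(b) forbidden — Δl = +0 (E1 requires Δl = ±1)
(c) allowed
(d) forbidden — Δl = +0 (E1 requires Δl = ±1)
(e) allowed
(f) forbidden — Δl = +5 (E1 requires Δl = ±1)
(g) forbidden — Δl = +2 (E1 requires Δl = ±1)
(h) forbidden — Δl = +4 (E1 requires Δl = ±1)
(i) allowed
Total allowed: 4 of 9.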